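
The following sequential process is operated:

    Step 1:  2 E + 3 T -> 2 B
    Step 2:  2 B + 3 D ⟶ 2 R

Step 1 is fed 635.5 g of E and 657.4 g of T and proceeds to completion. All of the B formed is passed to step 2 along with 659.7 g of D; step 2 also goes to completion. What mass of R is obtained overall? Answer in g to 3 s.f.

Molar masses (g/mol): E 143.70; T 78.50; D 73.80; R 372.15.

Step 1:
n(E) = 635.5 / 143.70 = 4.422 mol
n(T) = 657.4 / 78.50 = 8.375 mol
n/ν → E: 2.211, T: 2.792; E is limiting.
n(B) produced = (2/2) × 4.422 = 4.422 mol
Step 2:
n(B) available = 4.422 mol
n(D) = 659.7 / 73.80 = 8.939 mol
n/ν → B: 2.211, D: 2.980; B is limiting.
n(R) = (2/2) × 4.422 = 4.422 mol
mass = 4.422 × 372.15 = 1646 g

1650 g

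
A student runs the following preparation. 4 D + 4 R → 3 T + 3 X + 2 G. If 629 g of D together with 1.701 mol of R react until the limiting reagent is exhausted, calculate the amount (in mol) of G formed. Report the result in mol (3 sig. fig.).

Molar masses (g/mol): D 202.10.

0.851 mol

n(D) = 629.0 / 202.10 = 3.112 mol
n(R) = 1.701 mol
n/ν for D = 3.112/4 = 0.7780
n/ν for R = 1.701/4 = 0.4253
Smallest n/ν is R → limiting reagent.
n(G) = (2/4) × 1.701 = 0.8505 mol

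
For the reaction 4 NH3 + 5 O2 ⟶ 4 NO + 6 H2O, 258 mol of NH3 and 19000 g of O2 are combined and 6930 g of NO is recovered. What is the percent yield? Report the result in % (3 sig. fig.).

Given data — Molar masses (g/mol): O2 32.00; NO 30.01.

89.5 %

n(NH3) = 258.0 mol
n(O2) = 19000 / 32.00 = 593.8 mol
n/ν for NH3 = 258.0/4 = 64.50
n/ν for O2 = 593.8/5 = 118.8
Smallest n/ν is NH3 → limiting reagent.
theoretical n(NO) = (4/4) × 258.0 = 258.0 mol → 7743 g
% yield = 6930 / 7743 × 100 = 89.50 %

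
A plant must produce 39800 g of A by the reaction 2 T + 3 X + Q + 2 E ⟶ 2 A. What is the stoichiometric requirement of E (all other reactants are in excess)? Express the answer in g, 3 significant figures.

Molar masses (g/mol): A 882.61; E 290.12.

13100 g

n(A) = 39800 / 882.61 = 45.09 mol
n(E) = (2/2) × 45.09 = 45.09 mol
mass = 45.09 × 290.12 = 13080 g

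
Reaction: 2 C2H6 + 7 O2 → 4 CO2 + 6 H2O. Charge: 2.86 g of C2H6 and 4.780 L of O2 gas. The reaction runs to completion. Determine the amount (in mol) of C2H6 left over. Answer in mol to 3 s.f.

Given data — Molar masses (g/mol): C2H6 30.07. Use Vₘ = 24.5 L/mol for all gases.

n(C2H6) = 2.860 / 30.07 = 0.09511 mol
n(O2) = 4.780 / 24.5 = 0.1951 mol
n/ν for C2H6 = 0.09511/2 = 0.04756
n/ν for O2 = 0.1951/7 = 0.02787
Smallest n/ν is O2 → limiting reagent.
C2H6 consumed = (2/7) × 0.1951 = 0.05574 mol
C2H6 remaining = 0.09511 − 0.05574 = 0.03937 mol

0.0394 mol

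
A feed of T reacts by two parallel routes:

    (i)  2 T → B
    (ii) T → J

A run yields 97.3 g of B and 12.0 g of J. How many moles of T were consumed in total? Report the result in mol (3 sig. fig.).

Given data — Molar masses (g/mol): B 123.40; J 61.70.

1.77 mol

n(B) = 97.3 / 123.40 = 0.7885 mol
n(J) = 12.0 / 61.70 = 0.1945 mol
n(T) via (i) = (2/1)×0.7885 = 1.577 mol
n(T) via (ii) = (1/1)×0.1945 = 0.1945 mol
total n(T) = 1.577 + 0.1945 = 1.772 mol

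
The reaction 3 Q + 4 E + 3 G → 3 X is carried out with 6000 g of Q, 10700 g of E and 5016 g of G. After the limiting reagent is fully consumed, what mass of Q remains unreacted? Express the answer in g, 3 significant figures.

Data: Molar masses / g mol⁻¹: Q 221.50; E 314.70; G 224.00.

1040 g

n(Q) = 6000 / 221.50 = 27.09 mol
n(E) = 10700 / 314.70 = 34.00 mol
n(G) = 5016 / 224.00 = 22.39 mol
n/ν for Q = 27.09/3 = 9.030
n/ν for E = 34.00/4 = 8.500
n/ν for G = 22.39/3 = 7.463
Smallest n/ν is G → limiting reagent.
Q consumed = (3/3) × 22.39 = 22.39 mol
Q remaining = 27.09 − 22.39 = 4.700 mol
mass = 4.700 × 221.50 = 1041 g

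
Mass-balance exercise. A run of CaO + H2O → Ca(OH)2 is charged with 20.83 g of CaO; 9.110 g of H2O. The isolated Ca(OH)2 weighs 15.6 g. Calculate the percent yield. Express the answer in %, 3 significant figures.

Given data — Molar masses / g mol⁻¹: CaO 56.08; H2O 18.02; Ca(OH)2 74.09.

n(CaO) = 20.83 / 56.08 = 0.3714 mol
n(H2O) = 9.110 / 18.02 = 0.5055 mol
n/ν for CaO = 0.3714/1 = 0.3714
n/ν for H2O = 0.5055/1 = 0.5055
Smallest n/ν is CaO → limiting reagent.
theoretical n(Ca(OH)2) = (1/1) × 0.3714 = 0.3714 mol → 27.52 g
% yield = 15.6 / 27.52 × 100 = 56.69 %

56.7 %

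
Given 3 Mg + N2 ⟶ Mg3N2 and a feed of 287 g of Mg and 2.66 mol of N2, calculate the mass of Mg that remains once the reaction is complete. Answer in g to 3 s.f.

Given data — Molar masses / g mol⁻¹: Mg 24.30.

n(Mg) = 287.0 / 24.30 = 11.81 mol
n(N2) = 2.660 mol
n/ν for Mg = 11.81/3 = 3.937
n/ν for N2 = 2.660/1 = 2.660
Smallest n/ν is N2 → limiting reagent.
Mg consumed = (3/1) × 2.660 = 7.980 mol
Mg remaining = 11.81 − 7.980 = 3.830 mol
mass = 3.830 × 24.30 = 93.07 g

93.1 g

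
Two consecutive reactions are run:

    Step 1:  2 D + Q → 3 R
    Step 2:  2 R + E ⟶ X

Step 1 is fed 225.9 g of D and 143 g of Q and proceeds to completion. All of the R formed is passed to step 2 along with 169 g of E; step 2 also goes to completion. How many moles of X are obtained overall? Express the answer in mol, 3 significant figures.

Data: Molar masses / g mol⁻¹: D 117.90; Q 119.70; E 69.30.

Step 1:
n(D) = 225.9 / 117.90 = 1.916 mol
n(Q) = 143.0 / 119.70 = 1.195 mol
n/ν for D = 1.916/2 = 0.9580
n/ν for Q = 1.195/1 = 1.195
Smallest n/ν is D → limiting reagent.
n(R) produced = (3/2) × 1.916 = 2.874 mol
Step 2:
n(R) available = 2.874 mol
n(E) = 169.0 / 69.30 = 2.439 mol
n/ν for R = 2.874/2 = 1.437
n/ν for E = 2.439/1 = 2.439
Smallest n/ν is R → limiting reagent.
n(X) = (1/2) × 2.874 = 1.437 mol

1.44 mol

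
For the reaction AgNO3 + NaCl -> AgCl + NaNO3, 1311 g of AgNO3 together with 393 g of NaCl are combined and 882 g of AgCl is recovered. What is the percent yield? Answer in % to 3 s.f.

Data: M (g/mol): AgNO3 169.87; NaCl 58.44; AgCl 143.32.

n(AgNO3) = 1311 / 169.87 = 7.718 mol
n(NaCl) = 393.0 / 58.44 = 6.725 mol
n/ν → AgNO3: 7.718, NaCl: 6.725; NaCl is limiting.
theoretical n(AgCl) = (1/1) × 6.725 = 6.725 mol → 963.8 g
% yield = 882 / 963.8 × 100 = 91.51 %

91.5 %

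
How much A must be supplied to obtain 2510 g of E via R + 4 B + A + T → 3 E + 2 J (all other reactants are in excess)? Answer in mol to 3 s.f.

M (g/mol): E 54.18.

n(E) = 2510 / 54.18 = 46.33 mol
n(A) = (1/3) × 46.33 = 15.44 mol

15.4 mol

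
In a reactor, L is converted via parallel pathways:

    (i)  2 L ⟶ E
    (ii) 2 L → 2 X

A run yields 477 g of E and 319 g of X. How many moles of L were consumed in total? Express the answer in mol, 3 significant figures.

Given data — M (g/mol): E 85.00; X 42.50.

18.7 mol

n(E) = 477 / 85.00 = 5.612 mol
n(X) = 319 / 42.50 = 7.506 mol
n(L) via (i) = (2/1)×5.612 = 11.22 mol
n(L) via (ii) = (2/2)×7.506 = 7.506 mol
total n(L) = 11.22 + 7.506 = 18.73 mol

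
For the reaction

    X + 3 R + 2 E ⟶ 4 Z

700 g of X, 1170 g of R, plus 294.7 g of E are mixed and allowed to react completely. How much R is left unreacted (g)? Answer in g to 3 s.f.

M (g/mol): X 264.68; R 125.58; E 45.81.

n(X) = 700.0 / 264.68 = 2.645 mol
n(R) = 1170 / 125.58 = 9.317 mol
n(E) = 294.7 / 45.81 = 6.433 mol
n/ν for X = 2.645/1 = 2.645
n/ν for R = 9.317/3 = 3.106
n/ν for E = 6.433/2 = 3.217
Smallest n/ν is X → limiting reagent.
R consumed = (3/1) × 2.645 = 7.935 mol
R remaining = 9.317 − 7.935 = 1.382 mol
mass = 1.382 × 125.58 = 173.6 g

174 g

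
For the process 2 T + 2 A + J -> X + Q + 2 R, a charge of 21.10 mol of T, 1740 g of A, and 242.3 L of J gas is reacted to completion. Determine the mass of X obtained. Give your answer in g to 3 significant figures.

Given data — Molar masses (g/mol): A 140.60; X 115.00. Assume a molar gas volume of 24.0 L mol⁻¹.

n(T) = 21.10 mol
n(A) = 1740 / 140.60 = 12.38 mol
n(J) = 242.3 / 24.0 = 10.10 mol
n/ν → T: 10.55, A: 6.190, J: 10.10; A is limiting.
n(X) = (1/2) × 12.38 = 6.190 mol
mass = 6.190 × 115.00 = 711.9 g

712 g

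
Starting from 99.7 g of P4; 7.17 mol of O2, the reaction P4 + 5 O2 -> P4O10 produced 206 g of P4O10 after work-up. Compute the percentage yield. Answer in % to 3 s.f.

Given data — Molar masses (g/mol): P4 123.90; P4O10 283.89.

n(P4) = 99.70 / 123.90 = 0.8047 mol
n(O2) = 7.170 mol
n/ν → P4: 0.8047, O2: 1.434; P4 is limiting.
theoretical n(P4O10) = (1/1) × 0.8047 = 0.8047 mol → 228.4 g
% yield = 206 / 228.4 × 100 = 90.19 %

90.2 %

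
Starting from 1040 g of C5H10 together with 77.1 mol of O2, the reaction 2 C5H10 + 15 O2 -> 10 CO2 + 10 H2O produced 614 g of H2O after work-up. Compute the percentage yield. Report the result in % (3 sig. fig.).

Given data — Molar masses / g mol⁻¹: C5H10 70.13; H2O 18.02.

n(C5H10) = 1040 / 70.13 = 14.83 mol
n(O2) = 77.10 mol
n/ν → C5H10: 7.415, O2: 5.140; O2 is limiting.
theoretical n(H2O) = (10/15) × 77.10 = 51.40 mol → 926.2 g
% yield = 614 / 926.2 × 100 = 66.29 %

66.3 %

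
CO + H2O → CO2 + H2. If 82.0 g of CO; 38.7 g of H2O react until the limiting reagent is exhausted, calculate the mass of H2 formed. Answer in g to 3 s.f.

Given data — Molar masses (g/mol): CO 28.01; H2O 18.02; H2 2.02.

n(CO) = 82.00 / 28.01 = 2.928 mol
n(H2O) = 38.70 / 18.02 = 2.148 mol
n/ν → CO: 2.928, H2O: 2.148; H2O is limiting.
n(H2) = (1/1) × 2.148 = 2.148 mol
mass = 2.148 × 2.02 = 4.339 g

4.34 g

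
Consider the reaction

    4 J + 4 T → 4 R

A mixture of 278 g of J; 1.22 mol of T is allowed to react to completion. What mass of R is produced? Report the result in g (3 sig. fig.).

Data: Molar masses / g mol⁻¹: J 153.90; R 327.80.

400 g

n(J) = 278.0 / 153.90 = 1.806 mol
n(T) = 1.220 mol
n/ν for J = 1.806/4 = 0.4515
n/ν for T = 1.220/4 = 0.3050
Smallest n/ν is T → limiting reagent.
n(R) = (4/4) × 1.220 = 1.220 mol
mass = 1.220 × 327.80 = 399.9 g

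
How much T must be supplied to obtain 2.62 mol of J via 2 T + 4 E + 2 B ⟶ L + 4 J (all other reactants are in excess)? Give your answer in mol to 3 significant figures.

n(J) = 2.620 mol
n(T) = (2/4) × 2.620 = 1.310 mol

1.31 mol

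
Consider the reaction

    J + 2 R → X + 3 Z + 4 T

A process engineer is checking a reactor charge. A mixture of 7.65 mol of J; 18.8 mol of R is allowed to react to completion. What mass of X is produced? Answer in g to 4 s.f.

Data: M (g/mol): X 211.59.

n(J) = 7.650 mol
n(R) = 18.80 mol
n/ν → J: 7.650, R: 9.400; J is limiting.
n(X) = (1/1) × 7.650 = 7.650 mol
mass = 7.650 × 211.59 = 1619 g

1619 g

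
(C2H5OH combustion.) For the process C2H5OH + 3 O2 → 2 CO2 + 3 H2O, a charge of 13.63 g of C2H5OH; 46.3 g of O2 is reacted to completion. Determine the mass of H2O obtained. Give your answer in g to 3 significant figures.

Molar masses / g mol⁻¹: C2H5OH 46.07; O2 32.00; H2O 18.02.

n(C2H5OH) = 13.63 / 46.07 = 0.2959 mol
n(O2) = 46.30 / 32.00 = 1.447 mol
n/ν → C2H5OH: 0.2959, O2: 0.4823; C2H5OH is limiting.
n(H2O) = (3/1) × 0.2959 = 0.8877 mol
mass = 0.8877 × 18.02 = 16.00 g

16.0 g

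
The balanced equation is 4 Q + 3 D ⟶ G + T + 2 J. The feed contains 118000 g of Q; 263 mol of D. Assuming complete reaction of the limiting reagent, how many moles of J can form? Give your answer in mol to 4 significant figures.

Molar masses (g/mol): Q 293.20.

175.3 mol

n(Q) = 118000 / 293.20 = 402.5 mol
n(D) = 263.0 mol
n/ν for Q = 402.5/4 = 100.6
n/ν for D = 263.0/3 = 87.67
Smallest n/ν is D → limiting reagent.
n(J) = (2/3) × 263.0 = 175.3 mol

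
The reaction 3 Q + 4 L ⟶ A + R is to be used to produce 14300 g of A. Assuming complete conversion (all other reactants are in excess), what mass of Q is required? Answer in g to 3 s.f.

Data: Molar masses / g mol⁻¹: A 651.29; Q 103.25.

n(A) = 14300 / 651.29 = 21.96 mol
n(Q) = (3/1) × 21.96 = 65.88 mol
mass = 65.88 × 103.25 = 6802 g

6800 g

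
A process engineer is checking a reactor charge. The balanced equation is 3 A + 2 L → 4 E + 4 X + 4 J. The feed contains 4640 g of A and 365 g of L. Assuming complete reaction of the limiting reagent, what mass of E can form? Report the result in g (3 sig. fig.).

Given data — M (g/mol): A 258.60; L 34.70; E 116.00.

2440 g

n(A) = 4640 / 258.60 = 17.94 mol
n(L) = 365.0 / 34.70 = 10.52 mol
n/ν for A = 17.94/3 = 5.980
n/ν for L = 10.52/2 = 5.260
Smallest n/ν is L → limiting reagent.
n(E) = (4/2) × 10.52 = 21.04 mol
mass = 21.04 × 116.00 = 2441 g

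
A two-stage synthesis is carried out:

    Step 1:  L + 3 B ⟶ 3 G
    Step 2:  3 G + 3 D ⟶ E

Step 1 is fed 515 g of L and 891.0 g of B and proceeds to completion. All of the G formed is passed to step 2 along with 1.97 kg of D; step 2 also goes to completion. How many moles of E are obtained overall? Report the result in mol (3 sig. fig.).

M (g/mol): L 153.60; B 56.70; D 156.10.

Step 1:
n(L) = 515.0 / 153.60 = 3.353 mol
n(B) = 891.0 / 56.70 = 15.71 mol
n/ν → L: 3.353, B: 5.237; L is limiting.
n(G) produced = (3/1) × 3.353 = 10.06 mol
Step 2:
n(G) available = 10.06 mol
n(D) = 1.970×1000 / 156.10 = 12.62 mol
n/ν → G: 3.353, D: 4.207; G is limiting.
n(E) = (1/3) × 10.06 = 3.353 mol

3.35 mol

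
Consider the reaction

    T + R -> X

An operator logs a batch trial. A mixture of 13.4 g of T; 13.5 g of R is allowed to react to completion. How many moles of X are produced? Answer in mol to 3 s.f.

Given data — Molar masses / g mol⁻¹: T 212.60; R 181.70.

0.0630 mol

n(T) = 13.40 / 212.60 = 0.06303 mol
n(R) = 13.50 / 181.70 = 0.07430 mol
n/ν for T = 0.06303/1 = 0.06303
n/ν for R = 0.07430/1 = 0.07430
Smallest n/ν is T → limiting reagent.
n(X) = (1/1) × 0.06303 = 0.06303 mol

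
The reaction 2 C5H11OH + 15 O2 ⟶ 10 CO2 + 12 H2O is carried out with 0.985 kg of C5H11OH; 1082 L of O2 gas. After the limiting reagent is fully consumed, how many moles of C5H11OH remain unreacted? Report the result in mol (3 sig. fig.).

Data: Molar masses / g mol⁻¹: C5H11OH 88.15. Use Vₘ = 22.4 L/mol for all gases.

n(C5H11OH) = 0.9850×1000 / 88.15 = 11.17 mol
n(O2) = 1082 / 22.4 = 48.30 mol
n/ν for C5H11OH = 11.17/2 = 5.585
n/ν for O2 = 48.30/15 = 3.220
Smallest n/ν is O2 → limiting reagent.
C5H11OH consumed = (2/15) × 48.30 = 6.440 mol
C5H11OH remaining = 11.17 − 6.440 = 4.730 mol

4.73 mol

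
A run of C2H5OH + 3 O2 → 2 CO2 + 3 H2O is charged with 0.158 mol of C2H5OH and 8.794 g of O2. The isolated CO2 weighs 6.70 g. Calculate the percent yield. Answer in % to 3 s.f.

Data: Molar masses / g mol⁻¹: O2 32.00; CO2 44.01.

n(C2H5OH) = 0.1580 mol
n(O2) = 8.794 / 32.00 = 0.2748 mol
n/ν for C2H5OH = 0.1580/1 = 0.1580
n/ν for O2 = 0.2748/3 = 0.09160
Smallest n/ν is O2 → limiting reagent.
theoretical n(CO2) = (2/3) × 0.2748 = 0.1832 mol → 8.063 g
% yield = 6.70 / 8.063 × 100 = 83.10 %

83.1 %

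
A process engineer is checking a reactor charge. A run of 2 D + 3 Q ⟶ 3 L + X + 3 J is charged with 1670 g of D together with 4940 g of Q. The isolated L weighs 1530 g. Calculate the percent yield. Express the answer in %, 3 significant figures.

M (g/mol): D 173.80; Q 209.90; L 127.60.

n(D) = 1670 / 173.80 = 9.609 mol
n(Q) = 4940 / 209.90 = 23.54 mol
n/ν for D = 9.609/2 = 4.805
n/ν for Q = 23.54/3 = 7.847
Smallest n/ν is D → limiting reagent.
theoretical n(L) = (3/2) × 9.609 = 14.41 mol → 1839 g
% yield = 1530 / 1839 × 100 = 83.20 %

83.2 %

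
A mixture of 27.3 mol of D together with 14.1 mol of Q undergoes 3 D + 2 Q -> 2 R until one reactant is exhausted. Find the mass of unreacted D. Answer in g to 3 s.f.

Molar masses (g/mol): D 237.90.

n(D) = 27.30 mol
n(Q) = 14.10 mol
n/ν for D = 27.30/3 = 9.100
n/ν for Q = 14.10/2 = 7.050
Smallest n/ν is Q → limiting reagent.
D consumed = (3/2) × 14.10 = 21.15 mol
D remaining = 27.30 − 21.15 = 6.150 mol
mass = 6.150 × 237.90 = 1463 g

1460 g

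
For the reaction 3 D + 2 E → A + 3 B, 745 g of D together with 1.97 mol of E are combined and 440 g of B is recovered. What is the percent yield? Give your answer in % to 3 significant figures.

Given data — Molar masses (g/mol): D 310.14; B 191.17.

n(D) = 745.0 / 310.14 = 2.402 mol
n(E) = 1.970 mol
n/ν → D: 0.8007, E: 0.9850; D is limiting.
theoretical n(B) = (3/3) × 2.402 = 2.402 mol → 459.2 g
% yield = 440 / 459.2 × 100 = 95.82 %

95.8 %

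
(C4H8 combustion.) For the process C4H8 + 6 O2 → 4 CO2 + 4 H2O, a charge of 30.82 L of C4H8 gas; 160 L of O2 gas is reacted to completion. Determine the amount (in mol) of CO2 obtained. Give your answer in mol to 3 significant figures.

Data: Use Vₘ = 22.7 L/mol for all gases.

4.70 mol

n(C4H8) = 30.82 / 22.7 = 1.358 mol
n(O2) = 160.0 / 22.7 = 7.048 mol
n/ν for C4H8 = 1.358/1 = 1.358
n/ν for O2 = 7.048/6 = 1.175
Smallest n/ν is O2 → limiting reagent.
n(CO2) = (4/6) × 7.048 = 4.699 mol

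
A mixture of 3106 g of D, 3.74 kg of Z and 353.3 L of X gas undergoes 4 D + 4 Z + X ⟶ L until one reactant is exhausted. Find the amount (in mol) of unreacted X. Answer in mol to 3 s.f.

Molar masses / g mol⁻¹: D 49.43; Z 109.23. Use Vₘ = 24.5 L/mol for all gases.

n(D) = 3106 / 49.43 = 62.84 mol
n(Z) = 3.740×1000 / 109.23 = 34.24 mol
n(X) = 353.3 / 24.5 = 14.42 mol
n/ν → D: 15.71, Z: 8.560, X: 14.42; Z is limiting.
X consumed = (1/4) × 34.24 = 8.560 mol
X remaining = 14.42 − 8.560 = 5.860 mol

5.86 mol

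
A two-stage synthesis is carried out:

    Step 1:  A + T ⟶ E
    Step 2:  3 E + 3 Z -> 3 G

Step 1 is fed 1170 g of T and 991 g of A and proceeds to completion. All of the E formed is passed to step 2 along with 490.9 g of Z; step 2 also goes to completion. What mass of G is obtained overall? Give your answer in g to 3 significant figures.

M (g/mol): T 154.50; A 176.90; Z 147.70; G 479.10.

1590 g

Step 1:
n(T) = 1170 / 154.50 = 7.573 mol
n(A) = 991.0 / 176.90 = 5.602 mol
n/ν for T = 7.573/1 = 7.573
n/ν for A = 5.602/1 = 5.602
Smallest n/ν is A → limiting reagent.
n(E) produced = (1/1) × 5.602 = 5.602 mol
Step 2:
n(E) available = 5.602 mol
n(Z) = 490.9 / 147.70 = 3.324 mol
n/ν for E = 5.602/3 = 1.867
n/ν for Z = 3.324/3 = 1.108
Smallest n/ν is Z → limiting reagent.
n(G) = (3/3) × 3.324 = 3.324 mol
mass = 3.324 × 479.10 = 1593 g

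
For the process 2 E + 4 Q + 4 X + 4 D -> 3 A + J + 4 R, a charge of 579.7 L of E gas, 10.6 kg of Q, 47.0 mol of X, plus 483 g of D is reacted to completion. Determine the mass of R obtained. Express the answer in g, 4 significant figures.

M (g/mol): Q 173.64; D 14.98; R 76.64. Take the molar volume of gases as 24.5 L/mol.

n(E) = 579.7 / 24.5 = 23.66 mol
n(Q) = 10.60×1000 / 173.64 = 61.05 mol
n(X) = 47.00 mol
n(D) = 483.0 / 14.98 = 32.24 mol
n/ν → E: 11.83, Q: 15.26, X: 11.75, D: 8.060; D is limiting.
n(R) = (4/4) × 32.24 = 32.24 mol
mass = 32.24 × 76.64 = 2471 g

2471 g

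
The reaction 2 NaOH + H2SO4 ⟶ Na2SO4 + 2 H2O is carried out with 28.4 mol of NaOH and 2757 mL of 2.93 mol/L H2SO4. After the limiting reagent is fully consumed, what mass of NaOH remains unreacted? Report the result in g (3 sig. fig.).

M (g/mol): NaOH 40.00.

490 g

n(NaOH) = 28.40 mol
n(H2SO4) = 2.93 × 2757/1000 = 8.078 mol
n/ν → NaOH: 14.20, H2SO4: 8.078; H2SO4 is limiting.
NaOH consumed = (2/1) × 8.078 = 16.16 mol
NaOH remaining = 28.40 − 16.16 = 12.24 mol
mass = 12.24 × 40.00 = 489.6 g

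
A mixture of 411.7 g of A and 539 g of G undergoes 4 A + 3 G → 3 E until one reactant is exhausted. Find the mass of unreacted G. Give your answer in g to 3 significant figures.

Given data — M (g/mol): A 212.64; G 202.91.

n(A) = 411.7 / 212.64 = 1.936 mol
n(G) = 539.0 / 202.91 = 2.656 mol
n/ν for A = 1.936/4 = 0.4840
n/ν for G = 2.656/3 = 0.8853
Smallest n/ν is A → limiting reagent.
G consumed = (3/4) × 1.936 = 1.452 mol
G remaining = 2.656 − 1.452 = 1.204 mol
mass = 1.204 × 202.91 = 244.3 g

244 g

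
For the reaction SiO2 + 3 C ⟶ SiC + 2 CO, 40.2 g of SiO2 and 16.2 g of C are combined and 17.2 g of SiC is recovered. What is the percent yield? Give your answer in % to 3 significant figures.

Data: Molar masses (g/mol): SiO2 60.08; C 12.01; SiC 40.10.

n(SiO2) = 40.20 / 60.08 = 0.6691 mol
n(C) = 16.20 / 12.01 = 1.349 mol
n/ν for SiO2 = 0.6691/1 = 0.6691
n/ν for C = 1.349/3 = 0.4497
Smallest n/ν is C → limiting reagent.
theoretical n(SiC) = (1/3) × 1.349 = 0.4497 mol → 18.03 g
% yield = 17.2 / 18.03 × 100 = 95.40 %

95.4 %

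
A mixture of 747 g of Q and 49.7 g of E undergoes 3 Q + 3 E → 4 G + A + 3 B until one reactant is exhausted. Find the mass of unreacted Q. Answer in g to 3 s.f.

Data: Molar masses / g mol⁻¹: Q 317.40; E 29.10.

n(Q) = 747.0 / 317.40 = 2.353 mol
n(E) = 49.70 / 29.10 = 1.708 mol
n/ν → Q: 0.7843, E: 0.5693; E is limiting.
Q consumed = (3/3) × 1.708 = 1.708 mol
Q remaining = 2.353 − 1.708 = 0.6450 mol
mass = 0.6450 × 317.40 = 204.7 g

205 g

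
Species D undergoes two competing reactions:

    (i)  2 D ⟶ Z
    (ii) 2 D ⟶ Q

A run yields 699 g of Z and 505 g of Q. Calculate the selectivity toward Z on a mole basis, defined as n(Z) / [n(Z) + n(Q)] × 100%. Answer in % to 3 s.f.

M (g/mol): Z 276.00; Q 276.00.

n(Z) = 699 / 276.00 = 2.533 mol
n(Q) = 505 / 276.00 = 1.830 mol
selectivity = 2.533/(2.533+1.830) × 100 = 58.06 %

58.1 %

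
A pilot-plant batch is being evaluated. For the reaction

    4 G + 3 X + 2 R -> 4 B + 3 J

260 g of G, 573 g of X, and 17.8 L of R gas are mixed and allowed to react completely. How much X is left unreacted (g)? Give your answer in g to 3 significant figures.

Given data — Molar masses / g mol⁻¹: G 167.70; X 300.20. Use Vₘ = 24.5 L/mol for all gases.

n(G) = 260.0 / 167.70 = 1.550 mol
n(X) = 573.0 / 300.20 = 1.909 mol
n(R) = 17.80 / 24.5 = 0.7265 mol
n/ν for G = 1.550/4 = 0.3875
n/ν for X = 1.909/3 = 0.6363
n/ν for R = 0.7265/2 = 0.3633
Smallest n/ν is R → limiting reagent.
X consumed = (3/2) × 0.7265 = 1.090 mol
X remaining = 1.909 − 1.090 = 0.8190 mol
mass = 0.8190 × 300.20 = 245.9 g

246 g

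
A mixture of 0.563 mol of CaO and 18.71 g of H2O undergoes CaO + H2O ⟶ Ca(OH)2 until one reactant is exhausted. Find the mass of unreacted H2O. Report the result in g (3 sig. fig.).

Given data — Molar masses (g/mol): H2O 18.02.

n(CaO) = 0.5630 mol
n(H2O) = 18.71 / 18.02 = 1.038 mol
n/ν for CaO = 0.5630/1 = 0.5630
n/ν for H2O = 1.038/1 = 1.038
Smallest n/ν is CaO → limiting reagent.
H2O consumed = (1/1) × 0.5630 = 0.5630 mol
H2O remaining = 1.038 − 0.5630 = 0.4750 mol
mass = 0.4750 × 18.02 = 8.560 g

8.56 g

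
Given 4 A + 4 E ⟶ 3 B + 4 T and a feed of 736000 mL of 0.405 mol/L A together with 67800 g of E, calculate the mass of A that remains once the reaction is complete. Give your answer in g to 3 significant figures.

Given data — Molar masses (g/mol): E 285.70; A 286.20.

n(A) = 0.405 × 736000/1000 = 298.1 mol
n(E) = 67800 / 285.70 = 237.3 mol
n/ν → A: 74.53, E: 59.33; E is limiting.
A consumed = (4/4) × 237.3 = 237.3 mol
A remaining = 298.1 − 237.3 = 60.80 mol
mass = 60.80 × 286.20 = 17400 g

17400 g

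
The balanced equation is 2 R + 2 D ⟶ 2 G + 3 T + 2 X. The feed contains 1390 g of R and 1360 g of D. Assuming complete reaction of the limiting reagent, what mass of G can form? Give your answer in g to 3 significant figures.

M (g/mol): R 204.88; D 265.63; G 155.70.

797 g

n(R) = 1390 / 204.88 = 6.784 mol
n(D) = 1360 / 265.63 = 5.120 mol
n/ν for R = 6.784/2 = 3.392
n/ν for D = 5.120/2 = 2.560
Smallest n/ν is D → limiting reagent.
n(G) = (2/2) × 5.120 = 5.120 mol
mass = 5.120 × 155.70 = 797.2 g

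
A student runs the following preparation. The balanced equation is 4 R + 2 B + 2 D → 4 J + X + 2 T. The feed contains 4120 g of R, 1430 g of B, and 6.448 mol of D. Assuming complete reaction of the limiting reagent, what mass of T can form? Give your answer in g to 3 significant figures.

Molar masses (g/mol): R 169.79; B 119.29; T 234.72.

1510 g

n(R) = 4120 / 169.79 = 24.27 mol
n(B) = 1430 / 119.29 = 11.99 mol
n(D) = 6.448 mol
n/ν for R = 24.27/4 = 6.068
n/ν for B = 11.99/2 = 5.995
n/ν for D = 6.448/2 = 3.224
Smallest n/ν is D → limiting reagent.
n(T) = (2/2) × 6.448 = 6.448 mol
mass = 6.448 × 234.72 = 1513 g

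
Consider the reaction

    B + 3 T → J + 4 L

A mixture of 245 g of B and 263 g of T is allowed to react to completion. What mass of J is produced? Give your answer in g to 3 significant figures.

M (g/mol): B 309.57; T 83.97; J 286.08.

226 g

n(B) = 245.0 / 309.57 = 0.7914 mol
n(T) = 263.0 / 83.97 = 3.132 mol
n/ν for B = 0.7914/1 = 0.7914
n/ν for T = 3.132/3 = 1.044
Smallest n/ν is B → limiting reagent.
n(J) = (1/1) × 0.7914 = 0.7914 mol
mass = 0.7914 × 286.08 = 226.4 g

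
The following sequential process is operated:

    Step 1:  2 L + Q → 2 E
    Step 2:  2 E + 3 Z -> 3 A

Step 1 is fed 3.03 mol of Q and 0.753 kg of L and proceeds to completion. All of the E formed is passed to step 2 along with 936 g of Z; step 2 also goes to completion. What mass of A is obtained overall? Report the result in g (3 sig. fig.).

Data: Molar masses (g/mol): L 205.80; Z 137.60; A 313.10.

Step 1:
n(Q) = 3.030 mol
n(L) = 0.7530×1000 / 205.80 = 3.659 mol
n/ν for Q = 3.030/1 = 3.030
n/ν for L = 3.659/2 = 1.830
Smallest n/ν is L → limiting reagent.
n(E) produced = (2/2) × 3.659 = 3.659 mol
Step 2:
n(E) available = 3.659 mol
n(Z) = 936.0 / 137.60 = 6.802 mol
n/ν for E = 3.659/2 = 1.830
n/ν for Z = 6.802/3 = 2.267
Smallest n/ν is E → limiting reagent.
n(A) = (3/2) × 3.659 = 5.489 mol
mass = 5.489 × 313.10 = 1719 g

1720 g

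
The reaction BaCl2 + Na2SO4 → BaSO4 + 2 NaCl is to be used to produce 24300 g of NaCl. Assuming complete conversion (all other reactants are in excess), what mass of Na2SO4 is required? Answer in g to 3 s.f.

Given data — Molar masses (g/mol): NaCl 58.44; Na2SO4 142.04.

n(NaCl) = 24300 / 58.44 = 415.8 mol
n(Na2SO4) = (1/2) × 415.8 = 207.9 mol
mass = 207.9 × 142.04 = 29530 g

29500 g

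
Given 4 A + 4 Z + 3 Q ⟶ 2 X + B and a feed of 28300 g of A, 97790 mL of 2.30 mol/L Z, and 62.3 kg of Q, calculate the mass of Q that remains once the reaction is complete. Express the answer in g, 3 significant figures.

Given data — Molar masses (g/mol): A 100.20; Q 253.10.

19600 g

n(A) = 28300 / 100.20 = 282.4 mol
n(Z) = 2.30 × 97790/1000 = 224.9 mol
n(Q) = 62.30×1000 / 253.10 = 246.1 mol
n/ν for A = 282.4/4 = 70.60
n/ν for Z = 224.9/4 = 56.23
n/ν for Q = 246.1/3 = 82.03
Smallest n/ν is Z → limiting reagent.
Q consumed = (3/4) × 224.9 = 168.7 mol
Q remaining = 246.1 − 168.7 = 77.40 mol
mass = 77.40 × 253.10 = 19590 g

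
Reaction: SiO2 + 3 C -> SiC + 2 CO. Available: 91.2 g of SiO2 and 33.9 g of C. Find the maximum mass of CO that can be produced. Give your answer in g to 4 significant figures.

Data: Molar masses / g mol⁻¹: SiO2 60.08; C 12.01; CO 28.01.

n(SiO2) = 91.20 / 60.08 = 1.518 mol
n(C) = 33.90 / 12.01 = 2.823 mol
n/ν for SiO2 = 1.518/1 = 1.518
n/ν for C = 2.823/3 = 0.9410
Smallest n/ν is C → limiting reagent.
n(CO) = (2/3) × 2.823 = 1.882 mol
mass = 1.882 × 28.01 = 52.71 g

52.71 g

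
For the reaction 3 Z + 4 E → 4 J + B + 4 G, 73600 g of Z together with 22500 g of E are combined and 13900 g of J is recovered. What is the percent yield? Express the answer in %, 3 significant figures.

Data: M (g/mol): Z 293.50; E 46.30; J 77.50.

n(Z) = 73600 / 293.50 = 250.8 mol
n(E) = 22500 / 46.30 = 486.0 mol
n/ν → Z: 83.60, E: 121.5; Z is limiting.
theoretical n(J) = (4/3) × 250.8 = 334.4 mol → 25920 g
% yield = 13900 / 25920 × 100 = 53.63 %

53.6 %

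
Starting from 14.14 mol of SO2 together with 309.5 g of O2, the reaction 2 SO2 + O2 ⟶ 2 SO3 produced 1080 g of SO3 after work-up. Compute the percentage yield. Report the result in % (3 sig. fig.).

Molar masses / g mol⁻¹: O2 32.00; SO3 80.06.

n(SO2) = 14.14 mol
n(O2) = 309.5 / 32.00 = 9.672 mol
n/ν for SO2 = 14.14/2 = 7.070
n/ν for O2 = 9.672/1 = 9.672
Smallest n/ν is SO2 → limiting reagent.
theoretical n(SO3) = (2/2) × 14.14 = 14.14 mol → 1132 g
% yield = 1080 / 1132 × 100 = 95.41 %

95.4 %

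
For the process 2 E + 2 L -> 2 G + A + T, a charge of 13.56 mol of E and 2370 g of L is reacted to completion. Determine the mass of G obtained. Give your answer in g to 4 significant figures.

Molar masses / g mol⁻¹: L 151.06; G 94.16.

1277 g

n(E) = 13.56 mol
n(L) = 2370 / 151.06 = 15.69 mol
n/ν → E: 6.780, L: 7.845; E is limiting.
n(G) = (2/2) × 13.56 = 13.56 mol
mass = 13.56 × 94.16 = 1277 g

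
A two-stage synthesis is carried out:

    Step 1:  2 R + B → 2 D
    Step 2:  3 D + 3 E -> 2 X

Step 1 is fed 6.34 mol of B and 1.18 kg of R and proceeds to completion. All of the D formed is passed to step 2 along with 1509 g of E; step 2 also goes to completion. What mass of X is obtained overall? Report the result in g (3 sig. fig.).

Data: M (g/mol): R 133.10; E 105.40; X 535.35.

3160 g

Step 1:
n(B) = 6.340 mol
n(R) = 1.180×1000 / 133.10 = 8.866 mol
n/ν for B = 6.340/1 = 6.340
n/ν for R = 8.866/2 = 4.433
Smallest n/ν is R → limiting reagent.
n(D) produced = (2/2) × 8.866 = 8.866 mol
Step 2:
n(D) available = 8.866 mol
n(E) = 1509 / 105.40 = 14.32 mol
n/ν for D = 8.866/3 = 2.955
n/ν for E = 14.32/3 = 4.773
Smallest n/ν is D → limiting reagent.
n(X) = (2/3) × 8.866 = 5.911 mol
mass = 5.911 × 535.35 = 3164 g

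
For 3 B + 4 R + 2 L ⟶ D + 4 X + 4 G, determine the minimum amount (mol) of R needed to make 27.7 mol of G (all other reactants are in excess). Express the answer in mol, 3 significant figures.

n(G) = 27.70 mol
n(R) = (4/4) × 27.70 = 27.70 mol

27.7 mol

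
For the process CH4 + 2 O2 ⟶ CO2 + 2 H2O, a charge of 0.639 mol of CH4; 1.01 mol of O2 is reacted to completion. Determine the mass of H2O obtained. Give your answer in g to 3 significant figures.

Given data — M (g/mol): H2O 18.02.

18.2 g

n(CH4) = 0.6390 mol
n(O2) = 1.010 mol
n/ν → CH4: 0.6390, O2: 0.5050; O2 is limiting.
n(H2O) = (2/2) × 1.010 = 1.010 mol
mass = 1.010 × 18.02 = 18.20 g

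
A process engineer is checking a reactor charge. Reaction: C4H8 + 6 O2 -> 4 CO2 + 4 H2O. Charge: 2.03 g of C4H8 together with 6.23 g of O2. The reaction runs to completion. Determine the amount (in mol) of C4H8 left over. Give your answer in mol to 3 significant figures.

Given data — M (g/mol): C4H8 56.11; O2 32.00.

0.00373 mol

n(C4H8) = 2.030 / 56.11 = 0.03618 mol
n(O2) = 6.230 / 32.00 = 0.1947 mol
n/ν for C4H8 = 0.03618/1 = 0.03618
n/ν for O2 = 0.1947/6 = 0.03245
Smallest n/ν is O2 → limiting reagent.
C4H8 consumed = (1/6) × 0.1947 = 0.03245 mol
C4H8 remaining = 0.03618 − 0.03245 = 0.003730 mol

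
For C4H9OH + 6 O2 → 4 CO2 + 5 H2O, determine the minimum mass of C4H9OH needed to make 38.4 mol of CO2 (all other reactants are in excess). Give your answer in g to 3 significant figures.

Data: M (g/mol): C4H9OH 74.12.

712 g

n(CO2) = 38.40 mol
n(C4H9OH) = (1/4) × 38.40 = 9.600 mol
mass = 9.600 × 74.12 = 711.6 g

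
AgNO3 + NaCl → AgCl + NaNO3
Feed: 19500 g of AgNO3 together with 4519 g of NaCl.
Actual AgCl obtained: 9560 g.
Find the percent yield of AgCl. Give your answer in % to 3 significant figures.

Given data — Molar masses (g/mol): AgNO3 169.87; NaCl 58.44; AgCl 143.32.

n(AgNO3) = 19500 / 169.87 = 114.8 mol
n(NaCl) = 4519 / 58.44 = 77.33 mol
n/ν → AgNO3: 114.8, NaCl: 77.33; NaCl is limiting.
theoretical n(AgCl) = (1/1) × 77.33 = 77.33 mol → 11080 g
% yield = 9560 / 11080 × 100 = 86.28 %

86.3 %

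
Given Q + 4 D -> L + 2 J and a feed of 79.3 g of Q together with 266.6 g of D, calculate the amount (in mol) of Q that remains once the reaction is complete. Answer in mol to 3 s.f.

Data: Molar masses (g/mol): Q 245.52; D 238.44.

0.0435 mol

n(Q) = 79.30 / 245.52 = 0.3230 mol
n(D) = 266.6 / 238.44 = 1.118 mol
n/ν for Q = 0.3230/1 = 0.3230
n/ν for D = 1.118/4 = 0.2795
Smallest n/ν is D → limiting reagent.
Q consumed = (1/4) × 1.118 = 0.2795 mol
Q remaining = 0.3230 − 0.2795 = 0.04350 mol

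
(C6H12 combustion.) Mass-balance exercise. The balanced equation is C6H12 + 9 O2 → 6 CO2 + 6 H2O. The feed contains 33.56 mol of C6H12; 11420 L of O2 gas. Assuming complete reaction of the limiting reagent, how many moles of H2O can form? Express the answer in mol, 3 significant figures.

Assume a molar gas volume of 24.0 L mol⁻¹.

n(C6H12) = 33.56 mol
n(O2) = 11420 / 24.0 = 475.8 mol
n/ν for C6H12 = 33.56/1 = 33.56
n/ν for O2 = 475.8/9 = 52.87
Smallest n/ν is C6H12 → limiting reagent.
n(H2O) = (6/1) × 33.56 = 201.4 mol

201 mol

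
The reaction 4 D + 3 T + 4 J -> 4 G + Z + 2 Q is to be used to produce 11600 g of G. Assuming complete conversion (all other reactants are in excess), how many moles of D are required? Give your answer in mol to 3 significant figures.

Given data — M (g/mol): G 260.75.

44.5 mol

n(G) = 11600 / 260.75 = 44.49 mol
n(D) = (4/4) × 44.49 = 44.49 mol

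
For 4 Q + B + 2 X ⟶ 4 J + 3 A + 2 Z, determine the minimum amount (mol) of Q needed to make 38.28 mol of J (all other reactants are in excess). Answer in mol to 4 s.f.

n(J) = 38.28 mol
n(Q) = (4/4) × 38.28 = 38.28 mol

38.28 mol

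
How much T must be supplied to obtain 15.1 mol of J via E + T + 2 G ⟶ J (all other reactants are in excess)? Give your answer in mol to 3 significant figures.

n(J) = 15.10 mol
n(T) = (1/1) × 15.10 = 15.10 mol

15.1 mol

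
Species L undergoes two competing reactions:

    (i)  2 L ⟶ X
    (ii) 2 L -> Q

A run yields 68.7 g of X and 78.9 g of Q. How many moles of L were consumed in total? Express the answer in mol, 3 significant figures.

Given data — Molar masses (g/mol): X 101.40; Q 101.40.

n(X) = 68.7 / 101.40 = 0.6775 mol
n(Q) = 78.9 / 101.40 = 0.7781 mol
n(L) via (i) = (2/1)×0.6775 = 1.355 mol
n(L) via (ii) = (2/1)×0.7781 = 1.556 mol
total n(L) = 1.355 + 1.556 = 2.911 mol

2.91 mol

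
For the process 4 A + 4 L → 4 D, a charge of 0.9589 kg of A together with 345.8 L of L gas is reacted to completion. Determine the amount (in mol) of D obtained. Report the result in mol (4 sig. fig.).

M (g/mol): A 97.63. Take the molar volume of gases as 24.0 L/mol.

9.822 mol

n(A) = 0.9589×1000 / 97.63 = 9.822 mol
n(L) = 345.8 / 24.0 = 14.41 mol
n/ν for A = 9.822/4 = 2.456
n/ν for L = 14.41/4 = 3.603
Smallest n/ν is A → limiting reagent.
n(D) = (4/4) × 9.822 = 9.822 mol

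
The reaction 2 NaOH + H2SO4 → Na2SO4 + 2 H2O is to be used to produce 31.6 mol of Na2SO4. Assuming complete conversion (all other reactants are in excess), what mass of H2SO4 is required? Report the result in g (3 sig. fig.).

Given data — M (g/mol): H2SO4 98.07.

n(Na2SO4) = 31.60 mol
n(H2SO4) = (1/1) × 31.60 = 31.60 mol
mass = 31.60 × 98.07 = 3099 g

3100 g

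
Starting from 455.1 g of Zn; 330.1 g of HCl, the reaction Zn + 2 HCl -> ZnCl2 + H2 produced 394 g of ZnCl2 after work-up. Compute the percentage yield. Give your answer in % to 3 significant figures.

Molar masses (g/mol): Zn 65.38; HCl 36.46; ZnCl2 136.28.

63.9 %

n(Zn) = 455.1 / 65.38 = 6.961 mol
n(HCl) = 330.1 / 36.46 = 9.054 mol
n/ν for Zn = 6.961/1 = 6.961
n/ν for HCl = 9.054/2 = 4.527
Smallest n/ν is HCl → limiting reagent.
theoretical n(ZnCl2) = (1/2) × 9.054 = 4.527 mol → 616.9 g
% yield = 394 / 616.9 × 100 = 63.87 %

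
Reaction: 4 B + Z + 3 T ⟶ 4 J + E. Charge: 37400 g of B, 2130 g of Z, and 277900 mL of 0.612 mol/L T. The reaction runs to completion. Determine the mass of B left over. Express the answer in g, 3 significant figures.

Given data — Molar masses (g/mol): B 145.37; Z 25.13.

n(B) = 37400 / 145.37 = 257.3 mol
n(Z) = 2130 / 25.13 = 84.76 mol
n(T) = 0.612 × 277900/1000 = 170.1 mol
n/ν → B: 64.33, Z: 84.76, T: 56.70; T is limiting.
B consumed = (4/3) × 170.1 = 226.8 mol
B remaining = 257.3 − 226.8 = 30.50 mol
mass = 30.50 × 145.37 = 4434 g

4430 g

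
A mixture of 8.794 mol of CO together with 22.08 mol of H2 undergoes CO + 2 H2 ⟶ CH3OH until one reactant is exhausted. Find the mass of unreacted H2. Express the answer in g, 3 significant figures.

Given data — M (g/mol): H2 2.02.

n(CO) = 8.794 mol
n(H2) = 22.08 mol
n/ν → CO: 8.794, H2: 11.04; CO is limiting.
H2 consumed = (2/1) × 8.794 = 17.59 mol
H2 remaining = 22.08 − 17.59 = 4.490 mol
mass = 4.490 × 2.02 = 9.070 g

9.07 g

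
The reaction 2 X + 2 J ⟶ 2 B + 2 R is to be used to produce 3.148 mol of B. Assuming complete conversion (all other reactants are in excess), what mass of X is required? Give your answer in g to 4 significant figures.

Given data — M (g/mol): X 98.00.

308.5 g

n(B) = 3.148 mol
n(X) = (2/2) × 3.148 = 3.148 mol
mass = 3.148 × 98.00 = 308.5 g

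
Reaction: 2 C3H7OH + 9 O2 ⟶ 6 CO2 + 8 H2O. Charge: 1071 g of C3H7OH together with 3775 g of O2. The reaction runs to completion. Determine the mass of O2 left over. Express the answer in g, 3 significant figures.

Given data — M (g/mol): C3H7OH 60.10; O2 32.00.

n(C3H7OH) = 1071 / 60.10 = 17.82 mol
n(O2) = 3775 / 32.00 = 118.0 mol
n/ν for C3H7OH = 17.82/2 = 8.910
n/ν for O2 = 118.0/9 = 13.11
Smallest n/ν is C3H7OH → limiting reagent.
O2 consumed = (9/2) × 17.82 = 80.19 mol
O2 remaining = 118.0 − 80.19 = 37.81 mol
mass = 37.81 × 32.00 = 1210 g

1210 g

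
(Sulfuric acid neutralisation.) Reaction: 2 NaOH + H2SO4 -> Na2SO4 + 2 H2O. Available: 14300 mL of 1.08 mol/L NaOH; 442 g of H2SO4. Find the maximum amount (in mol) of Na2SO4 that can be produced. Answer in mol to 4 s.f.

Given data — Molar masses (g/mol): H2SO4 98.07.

4.507 mol

n(NaOH) = 1.08 × 14300/1000 = 15.44 mol
n(H2SO4) = 442.0 / 98.07 = 4.507 mol
n/ν for NaOH = 15.44/2 = 7.720
n/ν for H2SO4 = 4.507/1 = 4.507
Smallest n/ν is H2SO4 → limiting reagent.
n(Na2SO4) = (1/1) × 4.507 = 4.507 mol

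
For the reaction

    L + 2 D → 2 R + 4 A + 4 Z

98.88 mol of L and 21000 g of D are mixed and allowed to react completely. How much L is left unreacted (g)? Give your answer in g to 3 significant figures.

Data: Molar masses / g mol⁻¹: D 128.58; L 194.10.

3340 g

n(L) = 98.88 mol
n(D) = 21000 / 128.58 = 163.3 mol
n/ν → L: 98.88, D: 81.65; D is limiting.
L consumed = (1/2) × 163.3 = 81.65 mol
L remaining = 98.88 − 81.65 = 17.23 mol
mass = 17.23 × 194.10 = 3344 g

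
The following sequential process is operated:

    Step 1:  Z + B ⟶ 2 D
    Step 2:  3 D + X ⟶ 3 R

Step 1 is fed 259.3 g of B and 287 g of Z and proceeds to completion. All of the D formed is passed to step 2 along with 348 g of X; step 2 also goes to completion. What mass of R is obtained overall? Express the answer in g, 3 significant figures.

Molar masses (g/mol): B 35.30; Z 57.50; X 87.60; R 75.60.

755 g

Step 1:
n(B) = 259.3 / 35.30 = 7.346 mol
n(Z) = 287.0 / 57.50 = 4.991 mol
n/ν for B = 7.346/1 = 7.346
n/ν for Z = 4.991/1 = 4.991
Smallest n/ν is Z → limiting reagent.
n(D) produced = (2/1) × 4.991 = 9.982 mol
Step 2:
n(D) available = 9.982 mol
n(X) = 348.0 / 87.60 = 3.973 mol
n/ν for D = 9.982/3 = 3.327
n/ν for X = 3.973/1 = 3.973
Smallest n/ν is D → limiting reagent.
n(R) = (3/3) × 9.982 = 9.982 mol
mass = 9.982 × 75.60 = 754.6 g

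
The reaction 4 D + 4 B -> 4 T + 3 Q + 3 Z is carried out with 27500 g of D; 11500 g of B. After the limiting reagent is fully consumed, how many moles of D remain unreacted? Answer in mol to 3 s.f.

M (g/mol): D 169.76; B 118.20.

n(D) = 27500 / 169.76 = 162.0 mol
n(B) = 11500 / 118.20 = 97.29 mol
n/ν for D = 162.0/4 = 40.50
n/ν for B = 97.29/4 = 24.32
Smallest n/ν is B → limiting reagent.
D consumed = (4/4) × 97.29 = 97.29 mol
D remaining = 162.0 − 97.29 = 64.71 mol

64.7 mol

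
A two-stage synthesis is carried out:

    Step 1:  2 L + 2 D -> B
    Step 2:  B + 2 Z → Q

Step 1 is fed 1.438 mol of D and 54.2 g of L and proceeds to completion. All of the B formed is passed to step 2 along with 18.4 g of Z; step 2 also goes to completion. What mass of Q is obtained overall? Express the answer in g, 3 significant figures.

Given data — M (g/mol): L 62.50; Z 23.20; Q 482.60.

Step 1:
n(D) = 1.438 mol
n(L) = 54.20 / 62.50 = 0.8672 mol
n/ν for D = 1.438/2 = 0.7190
n/ν for L = 0.8672/2 = 0.4336
Smallest n/ν is L → limiting reagent.
n(B) produced = (1/2) × 0.8672 = 0.4336 mol
Step 2:
n(B) available = 0.4336 mol
n(Z) = 18.40 / 23.20 = 0.7931 mol
n/ν for B = 0.4336/1 = 0.4336
n/ν for Z = 0.7931/2 = 0.3966
Smallest n/ν is Z → limiting reagent.
n(Q) = (1/2) × 0.7931 = 0.3966 mol
mass = 0.3966 × 482.60 = 191.4 g

191 g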